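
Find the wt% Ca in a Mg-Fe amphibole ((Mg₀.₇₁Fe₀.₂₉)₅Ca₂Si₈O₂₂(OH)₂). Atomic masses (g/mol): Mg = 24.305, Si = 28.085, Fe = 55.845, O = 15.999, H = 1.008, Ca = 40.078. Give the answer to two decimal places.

Molar mass of (Mg₀.₇₁Fe₀.₂₉)₅Ca₂Si₈O₂₂(OH)₂: 3.55·24.305 + 1.45·55.845 + 2·40.078 + 8·28.085 + 24·15.999 + 2·1.008 = 858.086 g/mol.
Mass of Ca per formula unit: 2 × 40.078 = 80.156 g.
Weight fraction Ca = 80.156 / 858.086 = 0.0934.

9.34 mass %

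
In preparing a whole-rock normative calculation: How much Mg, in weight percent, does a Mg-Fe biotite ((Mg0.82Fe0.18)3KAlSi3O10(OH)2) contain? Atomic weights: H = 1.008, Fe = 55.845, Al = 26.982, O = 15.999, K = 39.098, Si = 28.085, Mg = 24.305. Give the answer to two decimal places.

M((Mg0.82Fe0.18)3KAlSi3O10(OH)2) = 434.286 g/mol.
Mg contributes 2.46 × 24.305 = 59.790 g per mole.
59.790/434.286 = 0.1377 → 13.77%.

13.77 weight percent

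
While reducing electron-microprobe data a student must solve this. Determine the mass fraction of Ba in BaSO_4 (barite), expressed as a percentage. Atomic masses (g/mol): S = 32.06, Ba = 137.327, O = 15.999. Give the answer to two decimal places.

58.84 weight percent

Molar mass of BaSO_4: 1×137.327 + 1×32.06 + 4×15.999 = 233.383 g/mol.
Mass of Ba per formula unit: 1 × 137.327 = 137.327 g.
Weight fraction Ba = 137.327 / 233.383 = 0.5884.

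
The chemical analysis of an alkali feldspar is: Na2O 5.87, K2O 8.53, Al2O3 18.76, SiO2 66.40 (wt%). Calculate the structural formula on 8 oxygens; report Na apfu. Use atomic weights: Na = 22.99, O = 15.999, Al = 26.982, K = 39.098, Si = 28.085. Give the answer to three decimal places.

Na2O (M=61.979): mol = 0.09471; Na = 0.18942, O = 0.09471.
K2O (M=94.195): mol = 0.09056; K = 0.18112, O = 0.09056.
Al2O3 (M=101.961): mol = 0.18399; Al = 0.36798, O = 0.55197.
SiO2 (M=60.083): mol = 1.10514; Si = 1.10514, O = 2.21028.
ΣO = 2.94752; factor = 8/ΣO = 2.71415.
Na apfu = 0.18942 × 2.71415 = 0.514.

0.514 Na apfu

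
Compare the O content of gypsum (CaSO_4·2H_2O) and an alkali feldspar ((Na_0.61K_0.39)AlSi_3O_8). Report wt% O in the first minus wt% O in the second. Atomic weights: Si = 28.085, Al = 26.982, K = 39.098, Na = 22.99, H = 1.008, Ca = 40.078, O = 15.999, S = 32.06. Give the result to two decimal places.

First mineral: 95.994 g O in 172.164 g formula = 55.76 wt% O.
Second mineral: 127.992 g O in 268.501 g formula = 47.67 wt% O.
55.76% − 47.67% gives a difference of 8.09 percentage points.

8.09 percentage points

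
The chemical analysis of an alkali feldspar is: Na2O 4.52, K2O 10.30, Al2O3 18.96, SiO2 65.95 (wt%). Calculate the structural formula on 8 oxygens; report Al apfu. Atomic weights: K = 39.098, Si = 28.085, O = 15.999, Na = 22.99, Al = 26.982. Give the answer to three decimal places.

1.014 Al apfu

Na2O: 4.52/61.979 = 0.07293 mol → 0.14586 mol Na, 0.07293 mol O.
K2O: 10.30/94.195 = 0.10935 mol → 0.21870 mol K, 0.10935 mol O.
Al2O3: 18.96/101.961 = 0.18595 mol → 0.37190 mol Al, 0.55785 mol O.
SiO2: 65.95/60.083 = 1.09765 mol → 1.09765 mol Si, 2.19530 mol O.
Total oxygen = 2.93543 mol. Normalization factor = 8/2.93543 = 2.72532.
Al per 8 O = 0.37190 × 2.72532 = 1.014.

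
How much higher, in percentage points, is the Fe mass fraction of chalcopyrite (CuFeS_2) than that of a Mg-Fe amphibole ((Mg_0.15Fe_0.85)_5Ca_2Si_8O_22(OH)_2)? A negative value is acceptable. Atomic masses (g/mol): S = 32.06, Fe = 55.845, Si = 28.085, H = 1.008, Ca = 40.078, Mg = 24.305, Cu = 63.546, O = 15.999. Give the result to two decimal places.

Fe in CuFeS_2: molar mass 183.511 g/mol; 1×55.845 = 55.845 g → 30.43 wt%.
Fe in (Mg_0.15Fe_0.85)_5Ca_2Si_8O_22(OH)_2: molar mass 946.398 g/mol; 4.25×55.845 = 237.341 g → 25.08 wt%.
Difference = 30.43 − 25.08 = 5.35 percentage points.

5.35 percentage points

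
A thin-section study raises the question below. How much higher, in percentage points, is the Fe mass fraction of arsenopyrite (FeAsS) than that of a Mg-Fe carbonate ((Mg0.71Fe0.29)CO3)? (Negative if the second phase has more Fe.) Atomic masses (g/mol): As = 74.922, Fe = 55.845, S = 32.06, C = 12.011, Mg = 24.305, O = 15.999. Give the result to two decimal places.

Fe in FeAsS: molar mass 162.827 g/mol; 1×55.845 = 55.845 g → 34.30 wt%.
Fe in (Mg0.71Fe0.29)CO3: molar mass 93.460 g/mol; 0.29×55.845 = 16.195 g → 17.33 wt%.
Difference = 34.30 − 17.33 = 16.97 percentage points.

16.97 percentage points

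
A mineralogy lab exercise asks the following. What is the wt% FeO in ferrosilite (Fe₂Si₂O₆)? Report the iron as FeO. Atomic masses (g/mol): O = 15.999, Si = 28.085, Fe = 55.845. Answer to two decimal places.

M(Fe₂Si₂O₆) = 263.854 g/mol; M(FeO) = 71.844 g/mol.
Moles FeO per formula unit = 2 Fe ÷ 1 = 2.0000.
FeO fraction = (2.0000 × 71.844) / 263.854 = 143.688/263.854 = 0.5446.

54.46 wt%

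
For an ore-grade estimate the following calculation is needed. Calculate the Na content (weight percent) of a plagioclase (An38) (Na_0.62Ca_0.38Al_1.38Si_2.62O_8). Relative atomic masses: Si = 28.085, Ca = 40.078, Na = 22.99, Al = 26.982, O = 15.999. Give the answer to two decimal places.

Molar mass of Na_0.62Ca_0.38Al_1.38Si_2.62O_8: 0.62·22.99 + 0.38·40.078 + 1.38·26.982 + 2.62·28.085 + 8·15.999 = 268.293 g/mol.
Mass of Na per formula unit: 0.62 × 22.99 = 14.254 g.
Weight fraction Na = 14.254 / 268.293 = 0.0531.

5.31 weight percent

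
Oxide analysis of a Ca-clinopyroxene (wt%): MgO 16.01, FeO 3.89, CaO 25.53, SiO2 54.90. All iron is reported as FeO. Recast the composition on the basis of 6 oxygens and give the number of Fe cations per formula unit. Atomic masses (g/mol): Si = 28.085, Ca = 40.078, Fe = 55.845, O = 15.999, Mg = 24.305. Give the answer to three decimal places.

0.119 Fe apfu

MgO (M=40.304): mol = 0.39723; Mg = 0.39723, O = 0.39723.
FeO (M=71.844): mol = 0.05415; Fe = 0.05415, O = 0.05415.
CaO (M=56.077): mol = 0.45527; Ca = 0.45527, O = 0.45527.
SiO2 (M=60.083): mol = 0.91374; Si = 0.91374, O = 1.82748.
ΣO = 2.73413; factor = 6/ΣO = 2.19448.
Fe apfu = 0.05415 × 2.19448 = 0.119.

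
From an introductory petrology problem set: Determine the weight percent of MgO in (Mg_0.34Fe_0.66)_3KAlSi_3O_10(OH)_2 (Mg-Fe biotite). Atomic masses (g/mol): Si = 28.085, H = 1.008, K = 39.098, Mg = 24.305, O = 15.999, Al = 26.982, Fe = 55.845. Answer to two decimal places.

M((Mg_0.34Fe_0.66)_3KAlSi_3O_10(OH)_2) = 479.703 g/mol; M(MgO) = 40.304 g/mol.
Moles MgO per formula unit = 1.02 Mg ÷ 1 = 1.0200.
MgO fraction = (1.0200 × 40.304) / 479.703 = 41.110/479.703 = 0.0857.

8.57 wt%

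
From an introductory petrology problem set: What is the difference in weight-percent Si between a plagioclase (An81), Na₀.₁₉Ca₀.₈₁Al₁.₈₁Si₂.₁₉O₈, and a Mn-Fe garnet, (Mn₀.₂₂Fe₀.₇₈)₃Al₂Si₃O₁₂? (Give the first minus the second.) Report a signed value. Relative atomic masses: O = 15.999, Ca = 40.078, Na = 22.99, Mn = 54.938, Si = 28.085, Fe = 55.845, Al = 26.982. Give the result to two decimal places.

5.40 percentage points

First mineral: 61.506 g Si in 275.167 g formula = 22.35 wt% Si.
Second mineral: 84.255 g Si in 497.143 g formula = 16.95 wt% Si.
22.35% − 16.95% gives a difference of 5.40 percentage points.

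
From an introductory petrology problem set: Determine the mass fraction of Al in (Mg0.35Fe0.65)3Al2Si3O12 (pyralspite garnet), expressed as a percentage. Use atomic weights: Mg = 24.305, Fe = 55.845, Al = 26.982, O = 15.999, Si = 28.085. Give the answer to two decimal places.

11.61 mass %

Molar mass of (Mg0.35Fe0.65)3Al2Si3O12: 1.05×24.305 + 1.95×55.845 + 2×26.982 + 3×28.085 + 12×15.999 = 464.625 g/mol.
Mass of Al per formula unit: 2 × 26.982 = 53.964 g.
Weight fraction Al = 53.964 / 464.625 = 0.1161.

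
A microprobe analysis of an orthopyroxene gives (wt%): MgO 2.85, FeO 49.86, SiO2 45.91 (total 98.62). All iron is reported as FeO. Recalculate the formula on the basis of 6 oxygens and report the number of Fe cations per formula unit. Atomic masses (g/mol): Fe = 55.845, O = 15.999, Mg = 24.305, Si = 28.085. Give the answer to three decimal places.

MgO (M=40.304): mol = 0.07071; Mg = 0.07071, O = 0.07071.
FeO (M=71.844): mol = 0.69400; Fe = 0.69400, O = 0.69400.
SiO2 (M=60.083): mol = 0.76411; Si = 0.76411, O = 1.52822.
ΣO = 2.29293; factor = 6/ΣO = 2.61674.
Fe apfu = 0.69400 × 2.61674 = 1.816.

1.816 Fe apfu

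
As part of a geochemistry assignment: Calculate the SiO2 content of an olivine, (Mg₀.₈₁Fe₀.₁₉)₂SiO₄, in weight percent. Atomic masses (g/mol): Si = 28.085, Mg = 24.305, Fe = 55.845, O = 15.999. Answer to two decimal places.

39.35 wt%

M((Mg₀.₈₁Fe₀.₁₉)₂SiO₄) = 152.676 g/mol; M(SiO2) = 60.083 g/mol.
Moles SiO2 per formula unit = 1 Si ÷ 1 = 1.0000.
SiO2 fraction = (1.0000 × 60.083) / 152.676 = 60.083/152.676 = 0.3935.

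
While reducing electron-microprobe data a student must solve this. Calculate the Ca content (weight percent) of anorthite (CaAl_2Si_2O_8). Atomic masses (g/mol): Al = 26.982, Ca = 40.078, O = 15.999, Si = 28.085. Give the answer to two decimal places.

14.41 weight percent

M(CaAl_2Si_2O_8) = 278.204 g/mol.
Ca contributes 1 × 40.078 = 40.078 g per mole.
40.078/278.204 = 0.1441 → 14.41%.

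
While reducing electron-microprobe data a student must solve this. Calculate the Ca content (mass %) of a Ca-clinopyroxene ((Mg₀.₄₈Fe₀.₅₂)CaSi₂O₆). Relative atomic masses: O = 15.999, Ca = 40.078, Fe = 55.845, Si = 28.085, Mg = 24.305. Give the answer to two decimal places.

17.20 mass %

M((Mg₀.₄₈Fe₀.₅₂)CaSi₂O₆) = 232.948 g/mol.
Ca contributes 1 × 40.078 = 40.078 g per mole.
40.078/232.948 = 0.1720 → 17.20%.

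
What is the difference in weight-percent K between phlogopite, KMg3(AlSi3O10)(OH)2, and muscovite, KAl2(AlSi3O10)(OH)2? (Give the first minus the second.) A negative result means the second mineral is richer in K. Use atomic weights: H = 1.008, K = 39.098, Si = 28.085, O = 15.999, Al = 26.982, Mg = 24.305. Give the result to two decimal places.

-0.45 percentage points

First mineral: 39.098 g K in 417.254 g formula = 9.37 wt% K.
Second mineral: 39.098 g K in 398.303 g formula = 9.82 wt% K.
9.37% − 9.82% gives a difference of -0.45 percentage points.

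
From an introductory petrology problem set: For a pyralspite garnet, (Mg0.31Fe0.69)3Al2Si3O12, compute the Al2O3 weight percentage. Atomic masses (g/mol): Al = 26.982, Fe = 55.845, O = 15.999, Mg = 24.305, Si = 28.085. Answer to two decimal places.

21.77 wt%

Formula mass = 468.410 g/mol.
2 Al → 1.0000 mol Al2O3 per formula unit; M(Al2O3) = 101.961, so Al2O3 mass = 101.961 g.
101.961/468.410 × 100 = 21.77 wt%.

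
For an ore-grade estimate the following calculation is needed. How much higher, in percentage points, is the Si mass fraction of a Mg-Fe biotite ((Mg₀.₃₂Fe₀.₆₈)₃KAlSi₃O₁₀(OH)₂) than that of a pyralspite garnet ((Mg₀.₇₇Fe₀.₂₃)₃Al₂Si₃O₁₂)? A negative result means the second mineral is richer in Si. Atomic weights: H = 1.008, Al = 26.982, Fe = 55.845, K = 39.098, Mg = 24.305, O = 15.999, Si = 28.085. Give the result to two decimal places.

-2.34 percentage points

First mineral: 84.255 g Si in 481.596 g formula = 17.49 wt% Si.
Second mineral: 84.255 g Si in 424.885 g formula = 19.83 wt% Si.
17.49% − 19.83% gives a difference of -2.34 percentage points.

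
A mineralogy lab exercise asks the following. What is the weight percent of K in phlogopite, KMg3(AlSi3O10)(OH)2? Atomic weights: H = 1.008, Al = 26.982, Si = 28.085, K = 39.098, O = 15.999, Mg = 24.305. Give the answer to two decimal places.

M(KMg3(AlSi3O10)(OH)2) = 417.254 g/mol.
K contributes 1 × 39.098 = 39.098 g per mole.
39.098/417.254 = 0.0937 → 9.37%.

9.37 weight percent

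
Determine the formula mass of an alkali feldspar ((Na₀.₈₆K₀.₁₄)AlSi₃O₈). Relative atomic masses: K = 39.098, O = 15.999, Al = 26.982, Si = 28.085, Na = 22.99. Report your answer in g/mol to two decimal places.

264.47 g/mol

Na: 0.86 × 22.99 = 19.7714
K: 0.14 × 39.098 = 5.4737
Al: 1 × 26.982 = 26.9820
Si: 3 × 28.085 = 84.2550
O: 8 × 15.999 = 127.9920
Summing the contributions gives the formula mass.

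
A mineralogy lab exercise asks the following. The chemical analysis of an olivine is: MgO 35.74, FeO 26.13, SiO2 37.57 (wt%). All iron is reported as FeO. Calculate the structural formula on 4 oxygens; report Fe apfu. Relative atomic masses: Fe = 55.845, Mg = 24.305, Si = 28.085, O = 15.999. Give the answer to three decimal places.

MgO (M=40.304): mol = 0.88676; Mg = 0.88676, O = 0.88676.
FeO (M=71.844): mol = 0.36370; Fe = 0.36370, O = 0.36370.
SiO2 (M=60.083): mol = 0.62530; Si = 0.62530, O = 1.25060.
ΣO = 2.50106; factor = 4/ΣO = 1.59932.
Fe apfu = 0.36370 × 1.59932 = 0.582.

0.582 Fe apfu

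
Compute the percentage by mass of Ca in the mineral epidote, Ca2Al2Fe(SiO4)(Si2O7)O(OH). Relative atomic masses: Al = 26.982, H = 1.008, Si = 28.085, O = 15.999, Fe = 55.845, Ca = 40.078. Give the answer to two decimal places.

16.59 wt%

Molar mass of Ca2Al2Fe(SiO4)(Si2O7)O(OH): 2*40.078 + 2*26.982 + 1*55.845 + 3*28.085 + 13*15.999 + 1*1.008 = 483.215 g/mol.
Mass of Ca per formula unit: 2 × 40.078 = 80.156 g.
Weight fraction Ca = 80.156 / 483.215 = 0.1659.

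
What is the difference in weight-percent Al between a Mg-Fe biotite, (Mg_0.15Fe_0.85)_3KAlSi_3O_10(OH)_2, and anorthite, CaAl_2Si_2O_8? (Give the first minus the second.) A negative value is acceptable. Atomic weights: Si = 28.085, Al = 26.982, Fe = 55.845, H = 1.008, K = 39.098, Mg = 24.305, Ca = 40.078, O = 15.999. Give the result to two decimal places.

-13.98 percentage points

M((Mg_0.15Fe_0.85)_3KAlSi_3O_10(OH)_2) = 497.681 g/mol, so wt% Al = 26.982/497.681 × 100 = 5.42%.
M(CaAl_2Si_2O_8) = 278.204 g/mol, so wt% Al = 53.964/278.204 × 100 = 19.40%.
5.42 − 19.40 = -13.98 pp.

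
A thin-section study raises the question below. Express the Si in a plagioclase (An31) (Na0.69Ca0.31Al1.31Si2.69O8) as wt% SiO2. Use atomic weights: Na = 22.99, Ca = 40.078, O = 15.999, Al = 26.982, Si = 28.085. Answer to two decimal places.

60.49 wt%

Formula mass = 267.174 g/mol.
2.69 Si → 2.6900 mol SiO2 per formula unit; M(SiO2) = 60.083, so SiO2 mass = 161.623 g.
161.623/267.174 × 100 = 60.49 wt%.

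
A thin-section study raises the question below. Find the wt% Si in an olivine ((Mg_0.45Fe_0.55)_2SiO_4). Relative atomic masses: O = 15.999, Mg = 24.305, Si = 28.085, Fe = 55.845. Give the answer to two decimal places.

Formula mass = 0.90×24.305 + 1.10×55.845 + 1×28.085 + 4×15.999 = 175.385 g/mol, of which 28.085 g is Si.
So Si makes up 28.085/175.385 = 0.1601 of the mass, i.e. 16.01%.

16.01 mass %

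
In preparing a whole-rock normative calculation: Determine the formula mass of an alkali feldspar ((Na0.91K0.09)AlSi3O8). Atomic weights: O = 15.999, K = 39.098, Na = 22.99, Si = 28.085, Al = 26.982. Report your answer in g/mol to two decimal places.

263.67 g/mol

Na: 0.91 × 22.99 = 20.9209
K: 0.09 × 39.098 = 3.5188
Al: 1 × 26.982 = 26.9820
Si: 3 × 28.085 = 84.2550
O: 8 × 15.999 = 127.9920
Summing the contributions gives the formula mass.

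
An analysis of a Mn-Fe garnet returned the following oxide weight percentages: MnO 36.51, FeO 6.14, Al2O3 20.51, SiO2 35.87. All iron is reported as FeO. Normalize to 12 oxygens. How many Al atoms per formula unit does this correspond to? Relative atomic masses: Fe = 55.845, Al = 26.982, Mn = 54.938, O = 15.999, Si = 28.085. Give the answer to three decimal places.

2.014 Al apfu

MnO: 36.51/70.937 = 0.51468 mol → 0.51468 mol Mn, 0.51468 mol O.
FeO: 6.14/71.844 = 0.08546 mol → 0.08546 mol Fe, 0.08546 mol O.
Al2O3: 20.51/101.961 = 0.20116 mol → 0.40232 mol Al, 0.60348 mol O.
SiO2: 35.87/60.083 = 0.59701 mol → 0.59701 mol Si, 1.19402 mol O.
Total oxygen = 2.39764 mol. Normalization factor = 12/2.39764 = 5.00492.
Al per 12 O = 0.40232 × 5.00492 = 2.014.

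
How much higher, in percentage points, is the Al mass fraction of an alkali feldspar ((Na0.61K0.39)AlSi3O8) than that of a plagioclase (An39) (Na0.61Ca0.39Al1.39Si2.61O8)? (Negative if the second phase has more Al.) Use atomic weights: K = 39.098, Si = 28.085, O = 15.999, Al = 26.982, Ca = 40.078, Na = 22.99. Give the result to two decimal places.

First mineral: 26.982 g Al in 268.501 g formula = 10.05 wt% Al.
Second mineral: 37.505 g Al in 268.453 g formula = 13.97 wt% Al.
10.05% − 13.97% gives a difference of -3.92 percentage points.

-3.92 percentage points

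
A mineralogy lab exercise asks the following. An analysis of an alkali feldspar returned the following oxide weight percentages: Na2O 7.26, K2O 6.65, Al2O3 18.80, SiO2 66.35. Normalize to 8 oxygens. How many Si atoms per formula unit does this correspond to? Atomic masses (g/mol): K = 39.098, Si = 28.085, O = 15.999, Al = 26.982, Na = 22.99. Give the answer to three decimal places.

Na2O: 7.26/61.979 = 0.11714 mol → 0.23428 mol Na, 0.11714 mol O.
K2O: 6.65/94.195 = 0.07060 mol → 0.14120 mol K, 0.07060 mol O.
Al2O3: 18.80/101.961 = 0.18438 mol → 0.36876 mol Al, 0.55314 mol O.
SiO2: 66.35/60.083 = 1.10431 mol → 1.10431 mol Si, 2.20862 mol O.
Total oxygen = 2.94950 mol. Normalization factor = 8/2.94950 = 2.71232.
Si per 8 O = 1.10431 × 2.71232 = 2.995.

2.995 Si apfu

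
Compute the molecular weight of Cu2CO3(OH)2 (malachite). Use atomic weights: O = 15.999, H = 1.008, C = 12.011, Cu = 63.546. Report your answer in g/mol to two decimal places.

221.11 g/mol

Cu: 2 × 63.546 = 127.0920
C: 1 × 12.011 = 12.0110
O: 5 × 15.999 = 79.9950
H: 2 × 1.008 = 2.0160
Summing the contributions gives the formula mass.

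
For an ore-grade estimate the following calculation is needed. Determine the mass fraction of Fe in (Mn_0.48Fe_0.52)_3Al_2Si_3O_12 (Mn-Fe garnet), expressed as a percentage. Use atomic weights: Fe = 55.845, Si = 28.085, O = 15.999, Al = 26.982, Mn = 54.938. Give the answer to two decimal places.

M((Mn_0.48Fe_0.52)_3Al_2Si_3O_12) = 496.436 g/mol.
Fe contributes 1.56 × 55.845 = 87.118 g per mole.
87.118/496.436 = 0.1755 → 17.55%.

17.55 wt%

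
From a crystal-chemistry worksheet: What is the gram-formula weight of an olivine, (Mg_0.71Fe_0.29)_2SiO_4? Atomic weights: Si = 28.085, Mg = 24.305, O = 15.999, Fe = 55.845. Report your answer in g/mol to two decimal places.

M = 1.42×24.305 + 0.58×55.845 + 1×28.085 + 4×15.999

158.98 g/mol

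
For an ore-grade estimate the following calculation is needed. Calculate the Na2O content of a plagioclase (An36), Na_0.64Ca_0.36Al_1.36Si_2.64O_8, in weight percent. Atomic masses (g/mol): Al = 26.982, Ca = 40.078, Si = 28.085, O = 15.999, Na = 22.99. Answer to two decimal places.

7.40 wt%

Molar mass of Na_0.64Ca_0.36Al_1.36Si_2.64O_8 = 0.64*22.99 + 0.36*40.078 + 1.36*26.982 + 2.64*28.085 + 8*15.999 = 267.974 g/mol.
Each formula unit contains 0.64 Na, equivalent to 0.64/2 = 0.3200 mol Na2O.
M(Na2O) = 2×22.99 + 1×15.999 = 61.979 g/mol.
Mass of Na2O per formula unit = 0.3200 × 61.979 = 19.833 g.
Na2O wt% = 19.833 / 267.974 × 100 = 7.40%.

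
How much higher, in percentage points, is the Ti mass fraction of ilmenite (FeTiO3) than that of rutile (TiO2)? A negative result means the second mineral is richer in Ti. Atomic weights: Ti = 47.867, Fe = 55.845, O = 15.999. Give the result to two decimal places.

-28.38 percentage points

Ti in FeTiO3: molar mass 151.709 g/mol; 1×47.867 = 47.867 g → 31.55 wt%.
Ti in TiO2: molar mass 79.865 g/mol; 1×47.867 = 47.867 g → 59.93 wt%.
Difference = 31.55 − 59.93 = -28.38 percentage points.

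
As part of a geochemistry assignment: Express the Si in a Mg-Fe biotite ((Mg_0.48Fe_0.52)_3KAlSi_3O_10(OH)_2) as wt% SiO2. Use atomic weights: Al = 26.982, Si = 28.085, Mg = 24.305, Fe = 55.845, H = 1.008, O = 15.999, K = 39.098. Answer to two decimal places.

38.64 wt%

Formula mass = 466.456 g/mol.
3 Si → 3.0000 mol SiO2 per formula unit; M(SiO2) = 60.083, so SiO2 mass = 180.249 g.
180.249/466.456 × 100 = 38.64 wt%.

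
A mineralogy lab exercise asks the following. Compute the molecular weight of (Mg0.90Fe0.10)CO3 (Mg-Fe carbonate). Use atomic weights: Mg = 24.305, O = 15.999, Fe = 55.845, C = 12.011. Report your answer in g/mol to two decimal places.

M = 0.90×24.305 + 0.10×55.845 + 1×12.011 + 3×15.999

87.47 g/mol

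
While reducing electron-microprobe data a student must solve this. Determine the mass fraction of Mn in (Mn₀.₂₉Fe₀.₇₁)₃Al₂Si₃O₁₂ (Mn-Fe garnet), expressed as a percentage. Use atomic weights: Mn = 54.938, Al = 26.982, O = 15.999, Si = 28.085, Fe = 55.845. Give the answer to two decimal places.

9.62 mass %

Molar mass of (Mn₀.₂₉Fe₀.₇₁)₃Al₂Si₃O₁₂: 0.87×54.938 + 2.13×55.845 + 2×26.982 + 3×28.085 + 12×15.999 = 496.953 g/mol.
Mass of Mn per formula unit: 0.87 × 54.938 = 47.796 g.
Weight fraction Mn = 47.796 / 496.953 = 0.0962.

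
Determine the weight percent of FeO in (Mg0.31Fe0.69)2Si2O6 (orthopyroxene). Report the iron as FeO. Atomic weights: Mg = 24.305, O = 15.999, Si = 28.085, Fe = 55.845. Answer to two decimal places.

40.58 wt%

Formula mass = 244.299 g/mol.
1.38 Fe → 1.3800 mol FeO per formula unit; M(FeO) = 71.844, so FeO mass = 99.145 g.
99.145/244.299 × 100 = 40.58 wt%.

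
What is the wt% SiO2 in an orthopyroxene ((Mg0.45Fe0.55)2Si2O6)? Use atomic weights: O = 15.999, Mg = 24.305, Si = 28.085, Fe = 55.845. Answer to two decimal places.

51.03 wt%

M((Mg0.45Fe0.55)2Si2O6) = 235.468 g/mol; M(SiO2) = 60.083 g/mol.
Moles SiO2 per formula unit = 2 Si ÷ 1 = 2.0000.
SiO2 fraction = (2.0000 × 60.083) / 235.468 = 120.166/235.468 = 0.5103.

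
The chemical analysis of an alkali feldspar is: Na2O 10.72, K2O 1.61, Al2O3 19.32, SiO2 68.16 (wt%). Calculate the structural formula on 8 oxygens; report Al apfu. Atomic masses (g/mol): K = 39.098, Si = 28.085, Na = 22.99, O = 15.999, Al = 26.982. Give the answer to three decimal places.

Na2O: 10.72/61.979 = 0.17296 mol → 0.34592 mol Na, 0.17296 mol O.
K2O: 1.61/94.195 = 0.01709 mol → 0.03418 mol K, 0.01709 mol O.
Al2O3: 19.32/101.961 = 0.18948 mol → 0.37896 mol Al, 0.56844 mol O.
SiO2: 68.16/60.083 = 1.13443 mol → 1.13443 mol Si, 2.26886 mol O.
Total oxygen = 3.02735 mol. Normalization factor = 8/3.02735 = 2.64258.
Al per 8 O = 0.37896 × 2.64258 = 1.001.

1.001 Al apfu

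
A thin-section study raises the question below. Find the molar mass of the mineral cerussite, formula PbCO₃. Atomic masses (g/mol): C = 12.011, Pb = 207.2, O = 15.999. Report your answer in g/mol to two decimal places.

267.21 g/mol

M = 1·207.2 + 1·12.011 + 3·15.999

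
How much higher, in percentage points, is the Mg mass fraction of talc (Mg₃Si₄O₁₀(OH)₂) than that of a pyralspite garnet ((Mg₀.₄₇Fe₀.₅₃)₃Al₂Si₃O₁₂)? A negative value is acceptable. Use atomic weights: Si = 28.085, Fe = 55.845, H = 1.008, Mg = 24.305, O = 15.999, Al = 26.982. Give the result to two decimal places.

First mineral: 72.915 g Mg in 379.259 g formula = 19.23 wt% Mg.
Second mineral: 34.270 g Mg in 453.271 g formula = 7.56 wt% Mg.
19.23% − 7.56% gives a difference of 11.67 percentage points.

11.67 percentage points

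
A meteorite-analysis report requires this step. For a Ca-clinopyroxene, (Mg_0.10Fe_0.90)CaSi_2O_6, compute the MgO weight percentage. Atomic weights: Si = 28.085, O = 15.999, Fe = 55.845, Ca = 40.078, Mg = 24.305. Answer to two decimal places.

Molar mass of (Mg_0.10Fe_0.90)CaSi_2O_6 = 0.10*24.305 + 0.90*55.845 + 1*40.078 + 2*28.085 + 6*15.999 = 244.933 g/mol.
Each formula unit contains 0.10 Mg, equivalent to 0.10/1 = 0.1000 mol MgO.
M(MgO) = 1×24.305 + 1×15.999 = 40.304 g/mol.
Mass of MgO per formula unit = 0.1000 × 40.304 = 4.030 g.
MgO wt% = 4.030 / 244.933 × 100 = 1.65%.

1.65 wt%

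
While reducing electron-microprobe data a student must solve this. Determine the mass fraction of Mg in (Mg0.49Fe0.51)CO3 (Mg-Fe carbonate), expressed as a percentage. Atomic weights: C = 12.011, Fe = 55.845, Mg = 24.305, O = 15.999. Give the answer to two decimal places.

M((Mg0.49Fe0.51)CO3) = 100.398 g/mol.
Mg contributes 0.49 × 24.305 = 11.909 g per mole.
11.909/100.398 = 0.1186 → 11.86%.

11.86 mass %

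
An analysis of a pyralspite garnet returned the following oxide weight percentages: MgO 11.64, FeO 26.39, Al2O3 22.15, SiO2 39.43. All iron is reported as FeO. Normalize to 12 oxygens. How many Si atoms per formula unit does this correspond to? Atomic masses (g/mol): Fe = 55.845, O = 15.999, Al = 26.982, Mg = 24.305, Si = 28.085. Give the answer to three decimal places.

11.64 wt% MgO ÷ 40.304 g/mol = 0.28881 mol, giving 0.28881 Mg and 0.28881 O.
26.39 wt% FeO ÷ 71.844 g/mol = 0.36732 mol, giving 0.36732 Fe and 0.36732 O.
22.15 wt% Al2O3 ÷ 101.961 g/mol = 0.21724 mol, giving 0.43448 Al and 0.65172 O.
39.43 wt% SiO2 ÷ 60.083 g/mol = 0.65626 mol, giving 0.65626 Si and 1.31252 O.
Oxygen sums to 2.62037; scaling by 12/2.62037 = 4.57951 puts the formula on 12 O.
Si: 0.65626 × 4.57951 = 3.005 atoms per formula unit.

3.005 Si apfu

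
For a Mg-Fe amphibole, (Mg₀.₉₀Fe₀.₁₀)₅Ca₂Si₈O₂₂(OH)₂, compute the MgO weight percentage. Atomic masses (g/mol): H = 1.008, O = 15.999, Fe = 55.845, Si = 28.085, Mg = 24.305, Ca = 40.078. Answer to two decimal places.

M((Mg₀.₉₀Fe₀.₁₀)₅Ca₂Si₈O₂₂(OH)₂) = 828.123 g/mol; M(MgO) = 40.304 g/mol.
Moles MgO per formula unit = 4.50 Mg ÷ 1 = 4.5000.
MgO fraction = (4.5000 × 40.304) / 828.123 = 181.368/828.123 = 0.2190.

21.90 wt%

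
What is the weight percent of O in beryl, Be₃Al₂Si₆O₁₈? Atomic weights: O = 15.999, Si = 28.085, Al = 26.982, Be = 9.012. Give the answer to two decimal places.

53.58 weight percent

M(Be₃Al₂Si₆O₁₈) = 537.492 g/mol.
O contributes 18 × 15.999 = 287.982 g per mole.
287.982/537.492 = 0.5358 → 53.58%.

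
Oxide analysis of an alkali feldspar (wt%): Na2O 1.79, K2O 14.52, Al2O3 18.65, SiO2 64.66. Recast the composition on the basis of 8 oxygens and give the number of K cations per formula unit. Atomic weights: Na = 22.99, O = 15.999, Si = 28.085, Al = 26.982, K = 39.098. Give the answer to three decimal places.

Na2O (M=61.979): mol = 0.02888; Na = 0.05776, O = 0.02888.
K2O (M=94.195): mol = 0.15415; K = 0.30830, O = 0.15415.
Al2O3 (M=101.961): mol = 0.18291; Al = 0.36582, O = 0.54873.
SiO2 (M=60.083): mol = 1.07618; Si = 1.07618, O = 2.15236.
ΣO = 2.88412; factor = 8/ΣO = 2.77381.
K apfu = 0.30830 × 2.77381 = 0.855.

0.855 K apfu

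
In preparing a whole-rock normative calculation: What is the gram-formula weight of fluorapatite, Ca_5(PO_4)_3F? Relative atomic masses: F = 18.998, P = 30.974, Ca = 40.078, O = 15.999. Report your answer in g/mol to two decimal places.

504.30 g/mol

The formula mass is the sum 5×40.078 + 3×30.974 + 12×15.999 + 1×18.998.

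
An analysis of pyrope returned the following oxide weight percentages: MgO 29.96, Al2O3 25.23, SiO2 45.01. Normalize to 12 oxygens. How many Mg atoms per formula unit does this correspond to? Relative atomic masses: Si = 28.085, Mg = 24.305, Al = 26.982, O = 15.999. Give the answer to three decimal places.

2.989 Mg apfu

MgO (M=40.304): mol = 0.74335; Mg = 0.74335, O = 0.74335.
Al2O3 (M=101.961): mol = 0.24745; Al = 0.49490, O = 0.74235.
SiO2 (M=60.083): mol = 0.74913; Si = 0.74913, O = 1.49826.
ΣO = 2.98396; factor = 12/ΣO = 4.02150.
Mg apfu = 0.74335 × 4.02150 = 2.989.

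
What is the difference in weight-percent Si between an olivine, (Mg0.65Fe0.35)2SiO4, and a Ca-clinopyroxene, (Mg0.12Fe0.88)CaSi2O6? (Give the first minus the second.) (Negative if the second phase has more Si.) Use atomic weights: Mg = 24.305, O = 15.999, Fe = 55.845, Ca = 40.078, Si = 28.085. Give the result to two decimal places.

-5.74 percentage points

First mineral: 28.085 g Si in 162.769 g formula = 17.25 wt% Si.
Second mineral: 56.170 g Si in 244.302 g formula = 22.99 wt% Si.
17.25% − 22.99% gives a difference of -5.74 percentage points.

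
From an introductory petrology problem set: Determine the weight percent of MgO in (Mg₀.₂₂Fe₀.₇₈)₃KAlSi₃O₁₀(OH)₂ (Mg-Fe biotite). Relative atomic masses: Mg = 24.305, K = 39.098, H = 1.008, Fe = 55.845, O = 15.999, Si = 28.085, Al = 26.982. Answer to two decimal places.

Formula mass = 491.058 g/mol.
0.66 Mg → 0.6600 mol MgO per formula unit; M(MgO) = 40.304, so MgO mass = 26.601 g.
26.601/491.058 × 100 = 5.42 wt%.

5.42 wt%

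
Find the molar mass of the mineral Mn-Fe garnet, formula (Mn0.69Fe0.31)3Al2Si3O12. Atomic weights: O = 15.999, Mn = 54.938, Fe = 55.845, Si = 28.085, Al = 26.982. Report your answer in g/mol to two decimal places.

495.86 g/mol

The formula mass is the sum 2.07(54.938) + 0.93(55.845) + 2(26.982) + 3(28.085) + 12(15.999).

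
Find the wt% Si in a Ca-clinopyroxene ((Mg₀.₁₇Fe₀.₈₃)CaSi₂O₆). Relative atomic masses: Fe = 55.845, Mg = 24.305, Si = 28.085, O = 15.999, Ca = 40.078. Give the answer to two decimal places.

23.14 weight percent

M((Mg₀.₁₇Fe₀.₈₃)CaSi₂O₆) = 242.725 g/mol.
Si contributes 2 × 28.085 = 56.170 g per mole.
56.170/242.725 = 0.2314 → 23.14%.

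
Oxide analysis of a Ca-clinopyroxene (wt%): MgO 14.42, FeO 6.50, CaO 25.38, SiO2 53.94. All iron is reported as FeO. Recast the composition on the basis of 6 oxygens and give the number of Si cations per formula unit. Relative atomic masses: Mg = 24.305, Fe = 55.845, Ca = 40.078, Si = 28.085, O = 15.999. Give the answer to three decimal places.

MgO: 14.42/40.304 = 0.35778 mol → 0.35778 mol Mg, 0.35778 mol O.
FeO: 6.50/71.844 = 0.09047 mol → 0.09047 mol Fe, 0.09047 mol O.
CaO: 25.38/56.077 = 0.45259 mol → 0.45259 mol Ca, 0.45259 mol O.
SiO2: 53.94/60.083 = 0.89776 mol → 0.89776 mol Si, 1.79552 mol O.
Total oxygen = 2.69636 mol. Normalization factor = 6/2.69636 = 2.22522.
Si per 6 O = 0.89776 × 2.22522 = 1.998.

1.998 Si apfu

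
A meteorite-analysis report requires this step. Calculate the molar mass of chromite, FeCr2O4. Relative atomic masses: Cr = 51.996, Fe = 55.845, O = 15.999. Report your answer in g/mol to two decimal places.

223.83 g/mol

The formula mass is the sum 1(55.845) + 2(51.996) + 4(15.999).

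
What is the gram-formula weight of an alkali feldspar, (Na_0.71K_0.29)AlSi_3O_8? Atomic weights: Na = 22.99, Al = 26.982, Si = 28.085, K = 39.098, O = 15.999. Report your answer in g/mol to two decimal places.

266.89 g/mol

The formula mass is the sum 0.71*22.99 + 0.29*39.098 + 1*26.982 + 3*28.085 + 8*15.999.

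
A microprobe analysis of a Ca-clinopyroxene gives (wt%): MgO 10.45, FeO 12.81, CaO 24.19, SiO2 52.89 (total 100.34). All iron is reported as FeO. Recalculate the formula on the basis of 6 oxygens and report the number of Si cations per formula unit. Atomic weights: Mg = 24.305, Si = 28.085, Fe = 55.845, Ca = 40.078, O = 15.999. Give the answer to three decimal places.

2.009 Si apfu

MgO: 10.45/40.304 = 0.25928 mol → 0.25928 mol Mg, 0.25928 mol O.
FeO: 12.81/71.844 = 0.17830 mol → 0.17830 mol Fe, 0.17830 mol O.
CaO: 24.19/56.077 = 0.43137 mol → 0.43137 mol Ca, 0.43137 mol O.
SiO2: 52.89/60.083 = 0.88028 mol → 0.88028 mol Si, 1.76056 mol O.
Total oxygen = 2.62951 mol. Normalization factor = 6/2.62951 = 2.28179.
Si per 6 O = 0.88028 × 2.28179 = 2.009.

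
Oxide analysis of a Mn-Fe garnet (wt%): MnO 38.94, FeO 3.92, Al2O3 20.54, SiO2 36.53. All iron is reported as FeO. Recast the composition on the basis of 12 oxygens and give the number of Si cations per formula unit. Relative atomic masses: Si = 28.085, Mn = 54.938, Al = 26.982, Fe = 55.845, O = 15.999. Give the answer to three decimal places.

3.010 Si apfu

MnO: 38.94/70.937 = 0.54894 mol → 0.54894 mol Mn, 0.54894 mol O.
FeO: 3.92/71.844 = 0.05456 mol → 0.05456 mol Fe, 0.05456 mol O.
Al2O3: 20.54/101.961 = 0.20145 mol → 0.40290 mol Al, 0.60435 mol O.
SiO2: 36.53/60.083 = 0.60799 mol → 0.60799 mol Si, 1.21598 mol O.
Total oxygen = 2.42383 mol. Normalization factor = 12/2.42383 = 4.95084.
Si per 12 O = 0.60799 × 4.95084 = 3.010.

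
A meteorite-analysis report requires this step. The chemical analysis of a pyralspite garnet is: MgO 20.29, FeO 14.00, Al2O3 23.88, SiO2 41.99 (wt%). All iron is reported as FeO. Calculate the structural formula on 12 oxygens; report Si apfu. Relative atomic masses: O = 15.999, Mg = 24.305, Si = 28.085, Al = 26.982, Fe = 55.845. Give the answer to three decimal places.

2.997 Si apfu

20.29 wt% MgO ÷ 40.304 g/mol = 0.50342 mol, giving 0.50342 Mg and 0.50342 O.
14.00 wt% FeO ÷ 71.844 g/mol = 0.19487 mol, giving 0.19487 Fe and 0.19487 O.
23.88 wt% Al2O3 ÷ 101.961 g/mol = 0.23421 mol, giving 0.46842 Al and 0.70263 O.
41.99 wt% SiO2 ÷ 60.083 g/mol = 0.69887 mol, giving 0.69887 Si and 1.39774 O.
Oxygen sums to 2.79866; scaling by 12/2.79866 = 4.28777 puts the formula on 12 O.
Si: 0.69887 × 4.28777 = 2.997 atoms per formula unit.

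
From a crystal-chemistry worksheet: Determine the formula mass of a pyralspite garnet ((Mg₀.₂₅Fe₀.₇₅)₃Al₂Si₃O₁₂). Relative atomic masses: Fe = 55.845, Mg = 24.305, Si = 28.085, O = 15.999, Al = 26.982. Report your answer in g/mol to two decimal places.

474.09 g/mol

The formula mass is the sum 0.75*24.305 + 2.25*55.845 + 2*26.982 + 3*28.085 + 12*15.999.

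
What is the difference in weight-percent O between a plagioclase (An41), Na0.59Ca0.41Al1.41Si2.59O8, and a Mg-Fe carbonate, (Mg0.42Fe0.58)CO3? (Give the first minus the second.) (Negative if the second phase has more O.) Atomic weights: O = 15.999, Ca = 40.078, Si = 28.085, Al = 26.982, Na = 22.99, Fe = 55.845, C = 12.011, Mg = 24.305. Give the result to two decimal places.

First mineral: 127.992 g O in 268.773 g formula = 47.62 wt% O.
Second mineral: 47.997 g O in 102.606 g formula = 46.78 wt% O.
47.62% − 46.78% gives a difference of 0.84 percentage points.

0.84 percentage points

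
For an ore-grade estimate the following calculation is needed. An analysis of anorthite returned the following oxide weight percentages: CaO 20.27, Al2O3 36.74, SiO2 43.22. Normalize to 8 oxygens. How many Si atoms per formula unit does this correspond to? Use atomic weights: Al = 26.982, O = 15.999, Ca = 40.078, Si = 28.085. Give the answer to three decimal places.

CaO: 20.27/56.077 = 0.36147 mol → 0.36147 mol Ca, 0.36147 mol O.
Al2O3: 36.74/101.961 = 0.36033 mol → 0.72066 mol Al, 1.08099 mol O.
SiO2: 43.22/60.083 = 0.71934 mol → 0.71934 mol Si, 1.43868 mol O.
Total oxygen = 2.88114 mol. Normalization factor = 8/2.88114 = 2.77668.
Si per 8 O = 0.71934 × 2.77668 = 1.997.

1.997 Si apfu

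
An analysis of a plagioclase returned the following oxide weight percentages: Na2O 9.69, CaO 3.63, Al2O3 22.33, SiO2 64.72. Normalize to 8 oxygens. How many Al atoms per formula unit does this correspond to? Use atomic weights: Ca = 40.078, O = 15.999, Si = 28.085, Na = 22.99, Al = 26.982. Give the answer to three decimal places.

Na2O (M=61.979): mol = 0.15634; Na = 0.31268, O = 0.15634.
CaO (M=56.077): mol = 0.06473; Ca = 0.06473, O = 0.06473.
Al2O3 (M=101.961): mol = 0.21901; Al = 0.43802, O = 0.65703.
SiO2 (M=60.083): mol = 1.07718; Si = 1.07718, O = 2.15436.
ΣO = 3.03246; factor = 8/ΣO = 2.63812.
Al apfu = 0.43802 × 2.63812 = 1.156.

1.156 Al apfu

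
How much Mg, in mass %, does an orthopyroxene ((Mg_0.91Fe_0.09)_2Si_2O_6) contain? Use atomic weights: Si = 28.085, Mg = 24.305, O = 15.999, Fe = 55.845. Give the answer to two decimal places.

21.43 mass %

Molar mass of (Mg_0.91Fe_0.09)_2Si_2O_6: 1.82×24.305 + 0.18×55.845 + 2×28.085 + 6×15.999 = 206.451 g/mol.
Mass of Mg per formula unit: 1.82 × 24.305 = 44.235 g.
Weight fraction Mg = 44.235 / 206.451 = 0.2143.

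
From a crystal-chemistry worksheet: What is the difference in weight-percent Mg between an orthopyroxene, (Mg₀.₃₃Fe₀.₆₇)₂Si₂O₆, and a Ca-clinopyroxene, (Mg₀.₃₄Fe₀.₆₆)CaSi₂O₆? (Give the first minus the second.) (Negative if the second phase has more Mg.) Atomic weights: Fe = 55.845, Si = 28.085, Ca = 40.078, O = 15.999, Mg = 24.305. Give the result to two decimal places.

M((Mg₀.₃₃Fe₀.₆₇)₂Si₂O₆) = 243.038 g/mol, so wt% Mg = 16.041/243.038 × 100 = 6.60%.
M((Mg₀.₃₄Fe₀.₆₆)CaSi₂O₆) = 237.363 g/mol, so wt% Mg = 8.264/237.363 × 100 = 3.48%.
6.60 − 3.48 = 3.12 pp.

3.12 percentage points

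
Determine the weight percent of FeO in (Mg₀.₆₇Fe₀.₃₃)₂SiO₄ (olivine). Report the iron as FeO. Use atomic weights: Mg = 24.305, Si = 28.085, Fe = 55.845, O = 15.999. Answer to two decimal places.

Molar mass of (Mg₀.₆₇Fe₀.₃₃)₂SiO₄ = 1.34*24.305 + 0.66*55.845 + 1*28.085 + 4*15.999 = 161.507 g/mol.
Each formula unit contains 0.66 Fe, equivalent to 0.66/1 = 0.6600 mol FeO.
M(FeO) = 1×55.845 + 1×15.999 = 71.844 g/mol.
Mass of FeO per formula unit = 0.6600 × 71.844 = 47.417 g.
FeO wt% = 47.417 / 161.507 × 100 = 29.36%.

29.36 wt%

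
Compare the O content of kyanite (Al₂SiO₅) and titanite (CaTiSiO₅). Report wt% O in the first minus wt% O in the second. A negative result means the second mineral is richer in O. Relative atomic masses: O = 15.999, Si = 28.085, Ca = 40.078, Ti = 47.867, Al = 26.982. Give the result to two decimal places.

8.56 percentage points

First mineral: 79.995 g O in 162.044 g formula = 49.37 wt% O.
Second mineral: 79.995 g O in 196.025 g formula = 40.81 wt% O.
49.37% − 40.81% gives a difference of 8.56 percentage points.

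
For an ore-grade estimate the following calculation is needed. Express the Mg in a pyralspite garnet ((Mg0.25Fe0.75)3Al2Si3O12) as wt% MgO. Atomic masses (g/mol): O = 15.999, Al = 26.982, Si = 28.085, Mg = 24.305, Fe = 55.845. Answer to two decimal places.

Formula mass = 474.087 g/mol.
0.75 Mg → 0.7500 mol MgO per formula unit; M(MgO) = 40.304, so MgO mass = 30.228 g.
30.228/474.087 × 100 = 6.38 wt%.

6.38 wt%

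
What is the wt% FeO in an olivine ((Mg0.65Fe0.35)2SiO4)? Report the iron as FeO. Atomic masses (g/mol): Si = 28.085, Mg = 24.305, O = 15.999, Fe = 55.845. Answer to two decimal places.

30.90 wt%

M((Mg0.65Fe0.35)2SiO4) = 162.769 g/mol; M(FeO) = 71.844 g/mol.
Moles FeO per formula unit = 0.70 Fe ÷ 1 = 0.7000.
FeO fraction = (0.7000 × 71.844) / 162.769 = 50.291/162.769 = 0.3090.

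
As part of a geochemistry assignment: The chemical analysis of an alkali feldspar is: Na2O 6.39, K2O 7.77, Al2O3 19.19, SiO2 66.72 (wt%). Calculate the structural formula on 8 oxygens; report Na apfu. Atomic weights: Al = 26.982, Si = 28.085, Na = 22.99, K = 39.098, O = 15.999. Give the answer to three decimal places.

0.555 Na apfu

Na2O (M=61.979): mol = 0.10310; Na = 0.20620, O = 0.10310.
K2O (M=94.195): mol = 0.08249; K = 0.16498, O = 0.08249.
Al2O3 (M=101.961): mol = 0.18821; Al = 0.37642, O = 0.56463.
SiO2 (M=60.083): mol = 1.11046; Si = 1.11046, O = 2.22092.
ΣO = 2.97114; factor = 8/ΣO = 2.69257.
Na apfu = 0.20620 × 2.69257 = 0.555.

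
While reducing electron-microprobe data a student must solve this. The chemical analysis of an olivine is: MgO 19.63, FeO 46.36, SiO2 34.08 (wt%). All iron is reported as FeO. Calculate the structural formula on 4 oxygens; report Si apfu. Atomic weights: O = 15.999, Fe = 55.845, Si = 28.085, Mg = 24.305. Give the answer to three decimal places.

MgO: 19.63/40.304 = 0.48705 mol → 0.48705 mol Mg, 0.48705 mol O.
FeO: 46.36/71.844 = 0.64529 mol → 0.64529 mol Fe, 0.64529 mol O.
SiO2: 34.08/60.083 = 0.56722 mol → 0.56722 mol Si, 1.13444 mol O.
Total oxygen = 2.26678 mol. Normalization factor = 4/2.26678 = 1.76462.
Si per 4 O = 0.56722 × 1.76462 = 1.001.

1.001 Si apfu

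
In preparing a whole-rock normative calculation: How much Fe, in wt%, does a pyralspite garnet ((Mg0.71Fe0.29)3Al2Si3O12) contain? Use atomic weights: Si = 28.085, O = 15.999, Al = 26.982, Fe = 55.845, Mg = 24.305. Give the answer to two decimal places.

M((Mg0.71Fe0.29)3Al2Si3O12) = 430.562 g/mol.
Fe contributes 0.87 × 55.845 = 48.585 g per mole.
48.585/430.562 = 0.1128 → 11.28%.

11.28 wt%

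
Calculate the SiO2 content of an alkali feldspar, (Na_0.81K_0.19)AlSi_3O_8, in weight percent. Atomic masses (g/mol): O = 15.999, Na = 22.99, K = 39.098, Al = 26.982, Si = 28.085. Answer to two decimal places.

Formula mass = 265.280 g/mol.
3 Si → 3.0000 mol SiO2 per formula unit; M(SiO2) = 60.083, so SiO2 mass = 180.249 g.
180.249/265.280 × 100 = 67.95 wt%.

67.95 wt%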